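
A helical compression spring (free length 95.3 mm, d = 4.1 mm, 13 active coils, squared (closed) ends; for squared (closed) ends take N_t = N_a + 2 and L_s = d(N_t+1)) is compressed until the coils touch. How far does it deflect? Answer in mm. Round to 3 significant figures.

N_t = 15; L_s = 4.1·16 = 65.6 mm
δ_solid = L₀ − L_s = 95.3 − 65.6 = 29.7 mm

29.7 mm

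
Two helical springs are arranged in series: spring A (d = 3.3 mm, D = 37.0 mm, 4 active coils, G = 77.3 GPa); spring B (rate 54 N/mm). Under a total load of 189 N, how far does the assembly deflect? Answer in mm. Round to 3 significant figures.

k_A = Gd⁴/(8D³N_a) = (77.3×10³)(3.3⁴)/(8·37.0³·4) = 5.6556 N/mm
Series: 1/k_eq = 1/5.6556 + 1/54 = 0.19533; k_eq = 5.1194 N/mm
δ = F/k_eq = 189/5.1194 = 36.918 mm

36.9 mm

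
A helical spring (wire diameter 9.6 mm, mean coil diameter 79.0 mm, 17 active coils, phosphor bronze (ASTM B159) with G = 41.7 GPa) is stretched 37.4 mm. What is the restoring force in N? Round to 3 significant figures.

198 N

k = Gd⁴/(8D³N_a) = (41.7×10³)(9.6⁴)/(8·79.0³·17) = 5.282 N/mm
F = k·δ = 5.282 × 37.4 = 197.55 N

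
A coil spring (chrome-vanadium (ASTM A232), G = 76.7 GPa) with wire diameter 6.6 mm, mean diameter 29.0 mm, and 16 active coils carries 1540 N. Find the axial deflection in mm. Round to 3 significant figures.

33.0 mm

k = Gd⁴/(8D³N_a) = (76.7×10³)(6.6⁴)/(8·29.0³·16) = 46.619 N/mm
δ = F/k = 1540 / 46.619 = 33.033 mm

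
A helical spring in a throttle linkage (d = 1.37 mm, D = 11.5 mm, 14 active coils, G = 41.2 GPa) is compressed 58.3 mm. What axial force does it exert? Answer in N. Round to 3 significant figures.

49.7 N

k = Gd⁴/(8D³N_a) = (41.2×10³)(1.37⁴)/(8·11.5³·14) = 0.85206 N/mm
F = k·δ = 0.85206 × 58.3 = 49.675 N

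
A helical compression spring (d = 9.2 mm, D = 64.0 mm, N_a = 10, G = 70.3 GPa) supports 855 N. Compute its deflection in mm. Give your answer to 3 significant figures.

k = Gd⁴/(8D³N_a) = (70.3×10³)(9.2⁴)/(8·64.0³·10) = 24.015 N/mm
δ = F/k = 855 / 24.015 = 35.603 mm

35.6 mm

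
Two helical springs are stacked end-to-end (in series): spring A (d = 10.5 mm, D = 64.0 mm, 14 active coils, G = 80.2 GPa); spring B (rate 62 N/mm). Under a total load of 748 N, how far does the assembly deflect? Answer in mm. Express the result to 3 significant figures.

k_A = Gd⁴/(8D³N_a) = (80.2×10³)(10.5⁴)/(8·64.0³·14) = 33.203 N/mm
Series: 1/k_eq = 1/33.203 + 1/62 = 0.046247; k_eq = 21.623 N/mm
δ = F/k_eq = 748/21.623 = 34.593 mm

34.6 mm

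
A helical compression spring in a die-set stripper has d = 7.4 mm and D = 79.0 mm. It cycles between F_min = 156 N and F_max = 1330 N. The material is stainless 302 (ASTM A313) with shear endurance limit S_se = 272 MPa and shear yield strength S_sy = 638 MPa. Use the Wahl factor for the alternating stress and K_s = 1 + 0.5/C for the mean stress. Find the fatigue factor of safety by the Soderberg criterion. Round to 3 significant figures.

C = D/d = 79.0/7.4 = 10.6757; K_W = (4C−1)/(4C−4)+0.615/C = 1.1351; K_s = 1+0.5/C = 1.0468
F_a = (F_max−F_min)/2 = 587 N; F_m = (F_max+F_min)/2 = 743 N
τ_a = K_W·8F_aD/(πd³) = 1.1351 × 291.41 = 330.79 MPa
τ_m = K_s·8F_mD/(πd³) = 1.0468 × 368.86 = 386.14 MPa
Soderberg: 1/n_f = τ_a/S_se + τ_m/S_sy = 330.79/272 + 386.14/638 = 1.21614 + 0.60523 = 1.8214
n_f = 1/1.8214 = 0.549

0.549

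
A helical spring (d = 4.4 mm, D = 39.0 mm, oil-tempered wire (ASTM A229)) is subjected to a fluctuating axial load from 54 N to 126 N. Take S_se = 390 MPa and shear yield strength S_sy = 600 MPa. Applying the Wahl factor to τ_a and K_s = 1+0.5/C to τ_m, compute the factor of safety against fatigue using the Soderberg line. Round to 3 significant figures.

3.22

C = D/d = 39.0/4.4 = 8.8636; K_W = (4C−1)/(4C−4)+0.615/C = 1.1648; K_s = 1+0.5/C = 1.0564
F_a = (F_max−F_min)/2 = 36 N; F_m = (F_max+F_min)/2 = 90 N
τ_a = K_W·8F_aD/(πd³) = 1.1648 × 41.971 = 48.886 MPa
τ_m = K_s·8F_mD/(πd³) = 1.0564 × 104.93 = 110.85 MPa
Soderberg: 1/n_f = τ_a/S_se + τ_m/S_sy = 48.886/390 + 110.85/600 = 0.12535 + 0.18474 = 0.31009
n_f = 1/0.31009 = 3.225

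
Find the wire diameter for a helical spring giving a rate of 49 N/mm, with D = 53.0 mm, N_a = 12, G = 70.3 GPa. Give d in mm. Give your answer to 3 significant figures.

9.99 mm

d = (8D³N_a·k / G)^(1/4) = (8·53.0³·12·49 / (70.3×10³))^0.25
  = (9961.8)^0.25 = 9.9904 mm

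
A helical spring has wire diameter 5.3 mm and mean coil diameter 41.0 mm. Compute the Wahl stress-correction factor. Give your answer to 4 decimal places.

1.1908

C = D/d = 41.0/5.3 = 7.7358
K_W = (4C−1)/(4C−4) + 0.615/C = 29.943/26.943 + 0.0795 = 1.1908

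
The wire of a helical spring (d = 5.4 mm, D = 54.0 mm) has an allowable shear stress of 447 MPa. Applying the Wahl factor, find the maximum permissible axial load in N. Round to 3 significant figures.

447 N

C = D/d = 54.0/5.4 = 10.0000
K_W = (4C−1)/(4C−4) + 0.615/C = 39.000/36.000 + 0.0615 = 1.1448
τ_max = K·8FD/(πd³) → F_max = τ_allow·πd³/(8DK)
F_max = 447·π·5.4³/(8·54.0·1.1448) = 2.2113e+05/494.57 = 447.11 N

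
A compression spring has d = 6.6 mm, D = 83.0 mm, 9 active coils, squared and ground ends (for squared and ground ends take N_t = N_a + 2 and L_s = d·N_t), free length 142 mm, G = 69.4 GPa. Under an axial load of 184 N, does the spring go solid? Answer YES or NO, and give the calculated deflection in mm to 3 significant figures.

k = Gd⁴/(8D³N_a) = (69.4×10³)(6.6⁴)/(8·83.0³·9) = 3.1987 N/mm
N_t = 11; L_s = 6.6·11 = 72.6 mm; δ_solid = L₀ − L_s = 142 − 72.6 = 69.4 mm
δ = F/k = 184/3.1987 = 57.524 mm
δ < δ_solid → spring does not go solid

NO, δ = 57.5 mm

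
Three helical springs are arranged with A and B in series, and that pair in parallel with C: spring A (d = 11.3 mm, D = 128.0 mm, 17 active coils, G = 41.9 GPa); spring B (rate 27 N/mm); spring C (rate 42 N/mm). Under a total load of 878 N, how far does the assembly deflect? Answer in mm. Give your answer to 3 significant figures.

19.9 mm

k_A = Gd⁴/(8D³N_a) = (41.9×10³)(11.3⁴)/(8·128.0³·17) = 2.3953 N/mm
Springs A,B series: k_AB = 1/(1/2.3953+1/27) = 2.2001 N/mm; parallel with C: k_eq = 2.2001+42 = 44.2 N/mm
δ = F/k_eq = 878/44.2 = 19.864 mm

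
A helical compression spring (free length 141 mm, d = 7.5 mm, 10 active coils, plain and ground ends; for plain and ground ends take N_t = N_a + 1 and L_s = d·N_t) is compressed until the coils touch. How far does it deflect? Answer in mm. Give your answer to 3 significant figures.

58.5 mm

N_t = 11; L_s = 7.5·11 = 82.5 mm
δ_solid = L₀ − L_s = 141 − 82.5 = 58.5 mm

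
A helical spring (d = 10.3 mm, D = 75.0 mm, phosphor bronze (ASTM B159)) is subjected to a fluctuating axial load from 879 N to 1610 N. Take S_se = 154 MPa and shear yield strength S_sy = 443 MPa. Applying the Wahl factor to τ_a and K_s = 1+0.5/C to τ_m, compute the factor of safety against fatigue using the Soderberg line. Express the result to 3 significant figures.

0.976

C = D/d = 75.0/10.3 = 7.2816; K_W = (4C−1)/(4C−4)+0.615/C = 1.2039; K_s = 1+0.5/C = 1.0687
F_a = (F_max−F_min)/2 = 365.5 N; F_m = (F_max+F_min)/2 = 1244.5 N
τ_a = K_W·8F_aD/(πd³) = 1.2039 × 63.882 = 76.905 MPa
τ_m = K_s·8F_mD/(πd³) = 1.0687 × 217.51 = 232.45 MPa
Soderberg: 1/n_f = τ_a/S_se + τ_m/S_sy = 76.905/154 + 232.45/443 = 0.49938 + 0.52471 = 1.0241
n_f = 1/1.0241 = 0.9765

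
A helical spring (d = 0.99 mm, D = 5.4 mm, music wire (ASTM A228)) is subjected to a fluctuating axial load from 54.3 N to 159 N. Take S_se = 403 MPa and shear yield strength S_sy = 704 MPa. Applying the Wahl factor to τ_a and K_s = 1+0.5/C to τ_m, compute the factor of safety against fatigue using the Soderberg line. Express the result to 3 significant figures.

C = D/d = 5.4/0.99 = 5.4545; K_W = (4C−1)/(4C−4)+0.615/C = 1.2811; K_s = 1+0.5/C = 1.0917
F_a = (F_max−F_min)/2 = 52.35 N; F_m = (F_max+F_min)/2 = 106.65 N
τ_a = K_W·8F_aD/(πd³) = 1.2811 × 741.9 = 950.46 MPa
τ_m = K_s·8F_mD/(πd³) = 1.0917 × 1511.4 = 1650 MPa
Soderberg: 1/n_f = τ_a/S_se + τ_m/S_sy = 950.46/403 + 1650/704 = 2.35846 + 2.34372 = 4.7022
n_f = 1/4.7022 = 0.2127

0.213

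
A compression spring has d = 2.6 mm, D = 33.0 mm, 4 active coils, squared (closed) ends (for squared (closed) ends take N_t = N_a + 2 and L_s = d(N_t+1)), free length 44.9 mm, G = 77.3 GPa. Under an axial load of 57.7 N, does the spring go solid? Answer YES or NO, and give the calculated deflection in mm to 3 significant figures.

k = Gd⁴/(8D³N_a) = (77.3×10³)(2.6⁴)/(8·33.0³·4) = 3.0717 N/mm
N_t = 6; L_s = 2.6·7 = 18.2 mm; δ_solid = L₀ − L_s = 44.9 − 18.2 = 26.7 mm
δ = F/k = 57.7/3.0717 = 18.784 mm
δ < δ_solid → spring does not go solid

NO, δ = 18.8 mm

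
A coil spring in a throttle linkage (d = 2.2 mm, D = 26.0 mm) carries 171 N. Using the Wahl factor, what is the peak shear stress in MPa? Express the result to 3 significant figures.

Spring index C = D/d = 26.0/2.2 = 11.8182
K_W = (4C−1)/(4C−4) + 0.615/C = 46.273/43.273 + 0.0520 = 1.1214
τ₀ = 8FD/(πd³) = 8·171·26.0/(π·2.2³) = 35568/33.452 = 1063.3 MPa
τ_max = K·τ₀ = 1.1214 × 1063.3 = 1192.3 MPa

1190 MPa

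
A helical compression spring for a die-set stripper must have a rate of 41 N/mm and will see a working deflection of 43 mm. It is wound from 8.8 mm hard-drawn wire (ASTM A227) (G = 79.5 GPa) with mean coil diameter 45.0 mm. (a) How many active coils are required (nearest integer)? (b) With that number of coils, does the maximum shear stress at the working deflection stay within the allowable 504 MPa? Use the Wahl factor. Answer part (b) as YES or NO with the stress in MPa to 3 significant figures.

(a) 16 coils; (b) YES, τ_max = 385 MPa

N_a = Gd⁴/(8D³k) = (79.5×10³)(8.8⁴)/(8·45.0³·41) = 15.95 → N_a = 16
Actual rate k = Gd⁴/(8D³·16) = 40.874 N/mm
Working load F = kδ = 40.874·43 = 1757.6 N
C = 45.0/8.8 = 5.1136; K_W = (4C−1)/(4C−4)+0.615/C = 1.3026
τ_max = K_W·8FD/(πd³) = 1.3026·295.54 = 384.97 MPa
τ_max ≤ 504 MPa → acceptable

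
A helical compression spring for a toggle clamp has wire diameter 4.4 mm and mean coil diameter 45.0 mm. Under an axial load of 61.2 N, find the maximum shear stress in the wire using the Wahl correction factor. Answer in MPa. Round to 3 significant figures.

94.0 MPa

Spring index C = D/d = 45.0/4.4 = 10.2273
K_W = (4C−1)/(4C−4) + 0.615/C = 39.909/36.909 + 0.0601 = 1.1414
τ₀ = 8FD/(πd³) = 8·61.2·45.0/(π·4.4³) = 22032/267.61 = 82.328 MPa
τ_max = K·τ₀ = 1.1414 × 82.328 = 93.97 MPa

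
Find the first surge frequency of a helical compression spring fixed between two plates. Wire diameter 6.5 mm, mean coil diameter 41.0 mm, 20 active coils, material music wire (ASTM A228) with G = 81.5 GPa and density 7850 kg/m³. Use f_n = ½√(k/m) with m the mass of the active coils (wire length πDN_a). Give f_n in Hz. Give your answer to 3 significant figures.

k = Gd⁴/(8D³N_a) = (81.5×10³)(6.5⁴)/(8·41.0³·20) = 13.193 N/mm = 13193 N/m
Wire length L = πDN_a = π·41.0·20 = 2576.1 mm
m = ρ·(πd²/4)·L = 7850 × 33.183×10⁻⁶ m² × 2.5761 m = 0.67104 kg
f_n = ½√(k/m) = 0.5·√(13193/0.67104) = 0.5·√(19660) = 70.108 Hz

70.1 Hz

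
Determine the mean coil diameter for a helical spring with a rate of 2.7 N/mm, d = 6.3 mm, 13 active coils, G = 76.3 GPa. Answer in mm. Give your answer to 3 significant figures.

75.4 mm

D = (Gd⁴/(8N_a·k))^(1/3) = (76.3×10³·6.3⁴/(8·13·2.7))^(1/3)
  = (428045)^(1/3) = 75.3639 mm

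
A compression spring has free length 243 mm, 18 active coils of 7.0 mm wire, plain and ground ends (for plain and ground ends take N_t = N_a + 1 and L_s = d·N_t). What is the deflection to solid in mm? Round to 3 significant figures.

N_t = 19; L_s = 7.0·19 = 133 mm
δ_solid = L₀ − L_s = 243 − 133 = 110 mm

110 mm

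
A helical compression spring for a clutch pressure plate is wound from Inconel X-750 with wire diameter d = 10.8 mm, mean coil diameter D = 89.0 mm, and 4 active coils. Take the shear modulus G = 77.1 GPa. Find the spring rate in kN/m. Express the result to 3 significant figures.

46.5 kN/m

k = Gd⁴/(8D³N_a) = (77.1×10³ × 10.8⁴) / (8 × 89.0³ × 4)
  = 1.04894e+09 / 2.2559e+07 = 46.497 N/mm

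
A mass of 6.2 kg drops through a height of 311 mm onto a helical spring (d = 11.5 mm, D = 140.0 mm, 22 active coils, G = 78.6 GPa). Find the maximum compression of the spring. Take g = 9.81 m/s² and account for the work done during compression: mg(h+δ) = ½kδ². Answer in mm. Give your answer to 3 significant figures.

139 mm

k = Gd⁴/(8D³N_a) = (78.6×10³)(11.5⁴)/(8·140.0³·22) = 2.8465 N/mm
W = mg = 6.2 × 9.81 = 60.822 N
½kδ² − Wδ − Wh = 0 → δ = (W + √(W² + 2kWh))/k
δ = (60.822 + √(3699.3 + 107688))/2.8465 = (60.822 + 333.75)/2.8465 = 138.61 mm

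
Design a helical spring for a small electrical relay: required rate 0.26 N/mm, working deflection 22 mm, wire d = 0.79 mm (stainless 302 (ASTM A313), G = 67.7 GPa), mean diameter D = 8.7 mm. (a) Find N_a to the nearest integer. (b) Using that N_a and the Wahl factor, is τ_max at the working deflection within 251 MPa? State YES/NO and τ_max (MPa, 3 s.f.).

(a) 19 coils; (b) NO, τ_max = 294 MPa

N_a = Gd⁴/(8D³k) = (67.7×10³)(0.79⁴)/(8·8.7³·0.26) = 19.25 → N_a = 19
Actual rate k = Gd⁴/(8D³·19) = 0.26345 N/mm
Working load F = kδ = 0.26345·22 = 5.7959 N
C = 8.7/0.79 = 11.0127; K_W = (4C−1)/(4C−4)+0.615/C = 1.1308
τ_max = K_W·8FD/(πd³) = 1.1308·260.43 = 294.48 MPa
τ_max > 251 MPa → exceeds allowable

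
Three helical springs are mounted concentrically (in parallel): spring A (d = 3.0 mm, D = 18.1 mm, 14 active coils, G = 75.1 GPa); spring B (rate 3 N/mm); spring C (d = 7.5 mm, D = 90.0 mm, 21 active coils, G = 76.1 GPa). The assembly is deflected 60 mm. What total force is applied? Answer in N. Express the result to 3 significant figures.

848 N

k_A = Gd⁴/(8D³N_a) = (75.1×10³)(3.0⁴)/(8·18.1³·14) = 9.1595 N/mm
k_C = Gd⁴/(8D³N_a) = (76.1×10³)(7.5⁴)/(8·90.0³·21) = 1.966 N/mm
Parallel: k_eq = 9.1595 + 3 + 1.966 = 14.126 N/mm
F = k_eq·δ = 14.126·60 = 847.53 N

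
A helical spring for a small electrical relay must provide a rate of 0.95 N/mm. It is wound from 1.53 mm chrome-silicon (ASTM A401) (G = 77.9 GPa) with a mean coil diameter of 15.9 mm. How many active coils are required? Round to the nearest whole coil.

N_a = Gd⁴/(8D³k) = (77.9×10³ × 1.53⁴)/(8 × 15.9³ × 0.95)
    = 426877 / 30549.6 = 13.97 → 14 coils

14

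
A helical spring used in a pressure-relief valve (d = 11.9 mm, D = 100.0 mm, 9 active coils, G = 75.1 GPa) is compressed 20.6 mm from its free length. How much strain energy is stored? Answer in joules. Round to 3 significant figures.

k = Gd⁴/(8D³N_a) = (75.1×10³)(11.9⁴)/(8·100.0³·9) = 20.917 N/mm
U = ½kδ² = 0.5 × 20.917 × 20.6² = 4438.1 N·mm = 4.4381 J

4.44 J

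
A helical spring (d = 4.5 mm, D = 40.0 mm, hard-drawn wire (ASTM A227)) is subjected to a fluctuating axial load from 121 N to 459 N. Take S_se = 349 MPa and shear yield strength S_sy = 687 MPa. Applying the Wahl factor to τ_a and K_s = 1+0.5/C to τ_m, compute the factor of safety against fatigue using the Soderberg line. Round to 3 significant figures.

C = D/d = 40.0/4.5 = 8.8889; K_W = (4C−1)/(4C−4)+0.615/C = 1.1643; K_s = 1+0.5/C = 1.0562
F_a = (F_max−F_min)/2 = 169 N; F_m = (F_max+F_min)/2 = 290 N
τ_a = K_W·8F_aD/(πd³) = 1.1643 × 188.91 = 219.94 MPa
τ_m = K_s·8F_mD/(πd³) = 1.0562 × 324.16 = 342.39 MPa
Soderberg: 1/n_f = τ_a/S_se + τ_m/S_sy = 219.94/349 + 342.39/687 = 0.63019 + 0.49839 = 1.1286
n_f = 1/1.1286 = 0.8861

0.886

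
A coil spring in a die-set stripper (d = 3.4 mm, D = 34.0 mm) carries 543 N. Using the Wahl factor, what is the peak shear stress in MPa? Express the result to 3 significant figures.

1370 MPa

Spring index C = D/d = 34.0/3.4 = 10.0000
K_W = (4C−1)/(4C−4) + 0.615/C = 39.000/36.000 + 0.0615 = 1.1448
τ₀ = 8FD/(πd³) = 8·543·34.0/(π·3.4³) = 147696/123.48 = 1196.1 MPa
τ_max = K·τ₀ = 1.1448 × 1196.1 = 1369.4 MPa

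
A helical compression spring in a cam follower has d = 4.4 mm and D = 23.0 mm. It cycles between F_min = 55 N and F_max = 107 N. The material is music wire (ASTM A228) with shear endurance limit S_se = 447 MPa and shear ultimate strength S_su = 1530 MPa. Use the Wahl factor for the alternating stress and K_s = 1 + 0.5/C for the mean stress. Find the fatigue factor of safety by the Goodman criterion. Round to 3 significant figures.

10.9

C = D/d = 23.0/4.4 = 5.2273; K_W = (4C−1)/(4C−4)+0.615/C = 1.2951; K_s = 1+0.5/C = 1.0957
F_a = (F_max−F_min)/2 = 26 N; F_m = (F_max+F_min)/2 = 81 N
τ_a = K_W·8F_aD/(πd³) = 1.2951 × 17.877 = 23.151 MPa
τ_m = K_s·8F_mD/(πd³) = 1.0957 × 55.692 = 61.019 MPa
Goodman: 1/n_f = τ_a/S_se + τ_m/S_su = 23.151/447 + 61.019/1530 = 0.05179 + 0.03988 = 0.091675
n_f = 1/0.091675 = 10.91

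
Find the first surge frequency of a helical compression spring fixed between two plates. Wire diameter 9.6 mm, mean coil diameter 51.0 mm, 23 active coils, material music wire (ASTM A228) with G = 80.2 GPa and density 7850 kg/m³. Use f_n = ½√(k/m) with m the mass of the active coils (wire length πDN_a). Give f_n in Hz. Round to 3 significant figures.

k = Gd⁴/(8D³N_a) = (80.2×10³)(9.6⁴)/(8·51.0³·23) = 27.908 N/mm = 27908 N/m
Wire length L = πDN_a = π·51.0·23 = 3685.1 mm
m = ρ·(πd²/4)·L = 7850 × 72.382×10⁻⁶ m² × 3.6851 m = 2.0939 kg
f_n = ½√(k/m) = 0.5·√(27908/2.0939) = 0.5·√(13328) = 57.725 Hz

57.7 Hz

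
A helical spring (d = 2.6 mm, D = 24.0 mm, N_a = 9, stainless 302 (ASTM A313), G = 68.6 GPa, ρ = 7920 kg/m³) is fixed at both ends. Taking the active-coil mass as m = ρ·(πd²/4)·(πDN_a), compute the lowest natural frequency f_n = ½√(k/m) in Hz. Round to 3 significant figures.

k = Gd⁴/(8D³N_a) = (68.6×10³)(2.6⁴)/(8·24.0³·9) = 3.1496 N/mm = 3149.6 N/m
Wire length L = πDN_a = π·24.0·9 = 678.58 mm
m = ρ·(πd²/4)·L = 7920 × 5.3093×10⁻⁶ m² × 0.67858 m = 0.028534 kg
f_n = ½√(k/m) = 0.5·√(3149.6/0.028534) = 0.5·√(1.1038e+05) = 166.12 Hz

166 Hz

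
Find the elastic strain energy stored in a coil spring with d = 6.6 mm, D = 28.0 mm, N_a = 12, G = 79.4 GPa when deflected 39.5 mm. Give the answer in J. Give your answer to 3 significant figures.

k = Gd⁴/(8D³N_a) = (79.4×10³)(6.6⁴)/(8·28.0³·12) = 71.491 N/mm
U = ½kδ² = 0.5 × 71.491 × 39.5² = 55772 N·mm = 55.772 J

55.8 J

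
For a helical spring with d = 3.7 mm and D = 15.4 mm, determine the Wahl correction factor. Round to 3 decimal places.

C = D/d = 15.4/3.7 = 4.1622
K_W = (4C−1)/(4C−4) + 0.615/C = 15.649/12.649 + 0.1478 = 1.3849

1.385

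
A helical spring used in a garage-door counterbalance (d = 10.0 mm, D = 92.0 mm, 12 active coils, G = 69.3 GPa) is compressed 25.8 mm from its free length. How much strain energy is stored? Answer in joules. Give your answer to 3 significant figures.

3.09 J

k = Gd⁴/(8D³N_a) = (69.3×10³)(10.0⁴)/(8·92.0³·12) = 9.2704 N/mm
U = ½kδ² = 0.5 × 9.2704 × 25.8² = 3085.4 N·mm = 3.0854 J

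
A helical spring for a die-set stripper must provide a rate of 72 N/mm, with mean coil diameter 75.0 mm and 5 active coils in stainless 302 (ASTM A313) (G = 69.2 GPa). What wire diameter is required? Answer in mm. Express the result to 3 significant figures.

d = (8D³N_a·k / G)^(1/4) = (8·75.0³·5·72 / (69.2×10³))^0.25
  = (17558)^0.25 = 11.5111 mm

11.5 mm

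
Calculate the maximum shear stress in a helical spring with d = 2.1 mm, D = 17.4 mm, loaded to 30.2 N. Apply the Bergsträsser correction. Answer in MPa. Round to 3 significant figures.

Spring index C = D/d = 17.4/2.1 = 8.2857
K_B = (4C+2)/(4C−3) = 35.143/30.143 = 1.1659
τ₀ = 8FD/(πd³) = 8·30.2·17.4/(π·2.1³) = 4203.84/29.094 = 144.49 MPa
τ_max = K·τ₀ = 1.1659 × 144.49 = 168.46 MPa

168 MPa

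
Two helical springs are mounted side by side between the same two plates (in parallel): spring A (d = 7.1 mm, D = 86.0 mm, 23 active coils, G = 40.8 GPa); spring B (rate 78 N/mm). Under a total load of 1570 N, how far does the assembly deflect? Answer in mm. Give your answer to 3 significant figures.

19.9 mm

k_A = Gd⁴/(8D³N_a) = (40.8×10³)(7.1⁴)/(8·86.0³·23) = 0.88589 N/mm
Parallel: k_eq = 0.88589 + 78 = 78.886 N/mm
δ = F/k_eq = 1570/78.886 = 19.902 mm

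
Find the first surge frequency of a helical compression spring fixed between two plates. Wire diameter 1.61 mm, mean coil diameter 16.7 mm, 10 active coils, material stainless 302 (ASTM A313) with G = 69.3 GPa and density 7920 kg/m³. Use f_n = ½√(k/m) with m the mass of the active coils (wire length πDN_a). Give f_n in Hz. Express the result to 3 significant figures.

192 Hz

k = Gd⁴/(8D³N_a) = (69.3×10³)(1.61⁴)/(8·16.7³·10) = 1.2497 N/mm = 1249.7 N/m
Wire length L = πDN_a = π·16.7·10 = 524.65 mm
m = ρ·(πd²/4)·L = 7920 × 2.0358×10⁻⁶ m² × 0.52465 m = 0.0084593 kg
f_n = ½√(k/m) = 0.5·√(1249.7/0.0084593) = 0.5·√(1.4773e+05) = 192.18 Hz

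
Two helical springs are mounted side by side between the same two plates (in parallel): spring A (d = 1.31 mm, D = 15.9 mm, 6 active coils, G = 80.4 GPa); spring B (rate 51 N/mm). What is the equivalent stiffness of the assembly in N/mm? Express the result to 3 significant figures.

52.2 N/mm

k_A = Gd⁴/(8D³N_a) = (80.4×10³)(1.31⁴)/(8·15.9³·6) = 1.2272 N/mm
Parallel: k_eq = 1.2272 + 51 = 52.227 N/mm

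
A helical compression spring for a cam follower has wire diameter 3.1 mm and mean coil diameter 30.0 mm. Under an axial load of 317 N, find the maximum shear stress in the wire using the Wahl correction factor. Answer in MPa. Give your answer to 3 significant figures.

935 MPa

Spring index C = D/d = 30.0/3.1 = 9.6774
K_W = (4C−1)/(4C−4) + 0.615/C = 37.710/34.710 + 0.0635 = 1.1500
τ₀ = 8FD/(πd³) = 8·317·30.0/(π·3.1³) = 76080/93.591 = 812.9 MPa
τ_max = K·τ₀ = 1.1500 × 812.9 = 934.82 MPa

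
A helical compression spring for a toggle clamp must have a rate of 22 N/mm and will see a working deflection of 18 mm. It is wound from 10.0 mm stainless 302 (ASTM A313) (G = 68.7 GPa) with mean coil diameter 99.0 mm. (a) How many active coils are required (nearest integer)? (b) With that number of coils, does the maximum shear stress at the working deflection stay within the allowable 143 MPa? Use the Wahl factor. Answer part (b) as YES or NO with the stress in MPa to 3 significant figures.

(a) 4 coils; (b) YES, τ_max = 115 MPa

N_a = Gd⁴/(8D³k) = (68.7×10³)(10.0⁴)/(8·99.0³·22) = 4.023 → N_a = 4
Actual rate k = Gd⁴/(8D³·4) = 22.126 N/mm
Working load F = kδ = 22.126·18 = 398.27 N
C = 99.0/10.0 = 9.9000; K_W = (4C−1)/(4C−4)+0.615/C = 1.1464
τ_max = K_W·8FD/(πd³) = 1.1464·100.4 = 115.1 MPa
τ_max ≤ 143 MPa → acceptable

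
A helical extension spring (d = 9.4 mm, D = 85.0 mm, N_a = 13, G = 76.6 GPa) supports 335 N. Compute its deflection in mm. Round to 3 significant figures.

35.8 mm

k = Gd⁴/(8D³N_a) = (76.6×10³)(9.4⁴)/(8·85.0³·13) = 9.3638 N/mm
δ = F/k = 335 / 9.3638 = 35.776 mm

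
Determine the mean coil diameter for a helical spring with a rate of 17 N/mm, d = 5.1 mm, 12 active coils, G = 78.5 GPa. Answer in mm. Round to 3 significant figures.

31.9 mm

D = (Gd⁴/(8N_a·k))^(1/3) = (78.5×10³·5.1⁴/(8·12·17))^(1/3)
  = (32540.9)^(1/3) = 31.9259 mm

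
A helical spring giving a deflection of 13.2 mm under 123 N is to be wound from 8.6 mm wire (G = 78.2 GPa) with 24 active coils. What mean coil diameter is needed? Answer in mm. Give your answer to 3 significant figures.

62.1 mm

Required rate k = F/δ = 123/13.2 = 9.3182 N/mm
D = (Gd⁴/(8N_a·k))^(1/3) = (78.2×10³·8.6⁴/(8·24·9.3182))^(1/3)
  = (239094)^(1/3) = 62.0663 mm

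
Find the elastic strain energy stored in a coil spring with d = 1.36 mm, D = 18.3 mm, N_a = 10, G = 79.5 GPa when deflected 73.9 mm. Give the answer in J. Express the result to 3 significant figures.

1.51 J

k = Gd⁴/(8D³N_a) = (79.5×10³)(1.36⁴)/(8·18.3³·10) = 0.55473 N/mm
U = ½kδ² = 0.5 × 0.55473 × 73.9² = 1514.7 N·mm = 1.5147 J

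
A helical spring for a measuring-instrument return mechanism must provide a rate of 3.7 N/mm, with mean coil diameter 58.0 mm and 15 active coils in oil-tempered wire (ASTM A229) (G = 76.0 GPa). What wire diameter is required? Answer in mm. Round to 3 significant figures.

d = (8D³N_a·k / G)^(1/4) = (8·58.0³·15·3.7 / (76.0×10³))^0.25
  = (1139.9)^0.25 = 5.8105 mm

5.81 mm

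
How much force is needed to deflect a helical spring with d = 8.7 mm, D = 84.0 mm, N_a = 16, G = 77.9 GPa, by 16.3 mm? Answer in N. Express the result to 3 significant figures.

k = Gd⁴/(8D³N_a) = (77.9×10³)(8.7⁴)/(8·84.0³·16) = 5.8826 N/mm
F = k·δ = 5.8826 × 16.3 = 95.886 N

95.9 N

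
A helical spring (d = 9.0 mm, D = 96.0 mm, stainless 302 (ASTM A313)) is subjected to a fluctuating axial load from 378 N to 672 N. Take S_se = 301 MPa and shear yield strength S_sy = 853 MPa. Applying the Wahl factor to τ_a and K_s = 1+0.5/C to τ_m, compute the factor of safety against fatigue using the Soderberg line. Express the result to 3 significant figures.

2.49

C = D/d = 96.0/9.0 = 10.6667; K_W = (4C−1)/(4C−4)+0.615/C = 1.1352; K_s = 1+0.5/C = 1.0469
F_a = (F_max−F_min)/2 = 147 N; F_m = (F_max+F_min)/2 = 525 N
τ_a = K_W·8F_aD/(πd³) = 1.1352 × 49.295 = 55.962 MPa
τ_m = K_s·8F_mD/(πd³) = 1.0469 × 176.05 = 184.31 MPa
Soderberg: 1/n_f = τ_a/S_se + τ_m/S_sy = 55.962/301 + 184.31/853 = 0.18592 + 0.21607 = 0.40199
n_f = 1/0.40199 = 2.488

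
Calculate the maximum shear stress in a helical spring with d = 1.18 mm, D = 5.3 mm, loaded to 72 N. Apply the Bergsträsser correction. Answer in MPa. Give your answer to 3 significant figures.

Spring index C = D/d = 5.3/1.18 = 4.4915
K_B = (4C+2)/(4C−3) = 19.966/14.966 = 1.3341
τ₀ = 8FD/(πd³) = 8·72·5.3/(π·1.18³) = 3052.8/5.1617 = 591.43 MPa
τ_max = K·τ₀ = 1.3341 × 591.43 = 789.02 MPa

789 MPa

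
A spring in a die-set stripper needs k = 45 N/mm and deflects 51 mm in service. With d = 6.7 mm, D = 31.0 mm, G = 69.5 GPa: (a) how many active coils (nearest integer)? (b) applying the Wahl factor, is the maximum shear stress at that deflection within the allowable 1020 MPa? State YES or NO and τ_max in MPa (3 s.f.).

(a) 13 coils; (b) YES, τ_max = 811 MPa

N_a = Gd⁴/(8D³k) = (69.5×10³)(6.7⁴)/(8·31.0³·45) = 13.06 → N_a = 13
Actual rate k = Gd⁴/(8D³·13) = 45.203 N/mm
Working load F = kδ = 45.203·51 = 2305.3 N
C = 31.0/6.7 = 4.6269; K_W = (4C−1)/(4C−4)+0.615/C = 1.3397
τ_max = K_W·8FD/(πd³) = 1.3397·605.08 = 810.63 MPa
τ_max ≤ 1020 MPa → acceptable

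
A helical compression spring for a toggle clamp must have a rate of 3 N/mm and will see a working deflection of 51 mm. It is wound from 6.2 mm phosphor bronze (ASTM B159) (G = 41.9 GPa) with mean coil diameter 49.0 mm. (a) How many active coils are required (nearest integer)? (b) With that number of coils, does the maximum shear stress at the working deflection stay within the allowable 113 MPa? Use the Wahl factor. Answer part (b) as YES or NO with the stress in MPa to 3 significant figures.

(a) 22 coils; (b) YES, τ_max = 94.7 MPa

N_a = Gd⁴/(8D³k) = (41.9×10³)(6.2⁴)/(8·49.0³·3) = 21.93 → N_a = 22
Actual rate k = Gd⁴/(8D³·22) = 2.9901 N/mm
Working load F = kδ = 2.9901·51 = 152.49 N
C = 49.0/6.2 = 7.9032; K_W = (4C−1)/(4C−4)+0.615/C = 1.1865
τ_max = K_W·8FD/(πd³) = 1.1865·79.838 = 94.725 MPa
τ_max ≤ 113 MPa → acceptable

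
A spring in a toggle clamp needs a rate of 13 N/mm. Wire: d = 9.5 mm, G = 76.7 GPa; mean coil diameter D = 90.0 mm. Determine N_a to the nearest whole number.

8

N_a = Gd⁴/(8D³k) = (76.7×10³ × 9.5⁴)/(8 × 90.0³ × 13)
    = 6.24726e+08 / 7.5816e+07 = 8.24 → 8 coils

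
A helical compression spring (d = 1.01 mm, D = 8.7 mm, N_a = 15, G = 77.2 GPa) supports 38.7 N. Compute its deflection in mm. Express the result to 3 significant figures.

k = Gd⁴/(8D³N_a) = (77.2×10³)(1.01⁴)/(8·8.7³·15) = 1.0166 N/mm
δ = F/k = 38.7 / 1.0166 = 38.067 mm

38.1 mm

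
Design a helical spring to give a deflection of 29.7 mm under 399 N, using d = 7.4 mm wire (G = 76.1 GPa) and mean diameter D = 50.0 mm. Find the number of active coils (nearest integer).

Required rate k = F/δ = 399/29.7 = 13.434 N/mm
N_a = Gd⁴/(8D³k) = (76.1×10³ × 7.4⁴)/(8 × 50.0³ × 13.434)
    = 2.28198e+08 / 1.34343e+07 = 16.99 → 17 coils

17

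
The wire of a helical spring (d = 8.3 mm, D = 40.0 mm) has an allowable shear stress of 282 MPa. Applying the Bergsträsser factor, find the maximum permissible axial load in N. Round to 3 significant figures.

C = D/d = 40.0/8.3 = 4.8193
K_B = (4C+2)/(4C−3) = 21.277/16.277 = 1.3072
τ_max = K·8FD/(πd³) → F_max = τ_allow·πd³/(8DK)
F_max = 282·π·8.3³/(8·40.0·1.3072) = 5.0656e+05/418.3 = 1211 N

1210 N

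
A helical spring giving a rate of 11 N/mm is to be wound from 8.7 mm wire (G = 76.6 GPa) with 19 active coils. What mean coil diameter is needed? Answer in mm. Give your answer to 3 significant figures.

64.0 mm

D = (Gd⁴/(8N_a·k))^(1/3) = (76.6×10³·8.7⁴/(8·19·11))^(1/3)
  = (262464)^(1/3) = 64.0260 mm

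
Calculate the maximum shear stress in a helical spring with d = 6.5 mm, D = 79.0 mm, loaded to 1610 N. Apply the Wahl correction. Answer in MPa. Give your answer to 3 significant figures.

Spring index C = D/d = 79.0/6.5 = 12.1538
K_W = (4C−1)/(4C−4) + 0.615/C = 47.615/44.615 + 0.0506 = 1.1178
τ₀ = 8FD/(πd³) = 8·1610·79.0/(π·6.5³) = 1.01752e+06/862.76 = 1179.4 MPa
τ_max = K·τ₀ = 1.1178 × 1179.4 = 1318.4 MPa

1320 MPa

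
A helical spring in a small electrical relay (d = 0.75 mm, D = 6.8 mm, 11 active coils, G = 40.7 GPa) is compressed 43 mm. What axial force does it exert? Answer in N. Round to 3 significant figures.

20.0 N

k = Gd⁴/(8D³N_a) = (40.7×10³)(0.75⁴)/(8·6.8³·11) = 0.4654 N/mm
F = k·δ = 0.4654 × 43 = 20.012 N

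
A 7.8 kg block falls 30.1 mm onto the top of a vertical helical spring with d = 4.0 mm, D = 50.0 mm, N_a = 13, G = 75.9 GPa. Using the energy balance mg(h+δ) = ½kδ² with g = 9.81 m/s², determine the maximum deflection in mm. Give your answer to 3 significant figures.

127 mm

k = Gd⁴/(8D³N_a) = (75.9×10³)(4.0⁴)/(8·50.0³·13) = 1.4946 N/mm
W = mg = 7.8 × 9.81 = 76.518 N
½kδ² − Wδ − Wh = 0 → δ = (W + √(W² + 2kWh))/k
δ = (76.518 + √(5855 + 6884.91))/1.4946 = (76.518 + 112.87)/1.4946 = 126.71 mm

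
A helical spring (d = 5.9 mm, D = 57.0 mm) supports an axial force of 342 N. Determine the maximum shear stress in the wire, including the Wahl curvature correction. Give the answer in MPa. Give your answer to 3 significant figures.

278 MPa

Spring index C = D/d = 57.0/5.9 = 9.6610
K_W = (4C−1)/(4C−4) + 0.615/C = 37.644/34.644 + 0.0637 = 1.1503
τ₀ = 8FD/(πd³) = 8·342·57.0/(π·5.9³) = 155952/645.22 = 241.7 MPa
τ_max = K·τ₀ = 1.1503 × 241.7 = 278.02 MPa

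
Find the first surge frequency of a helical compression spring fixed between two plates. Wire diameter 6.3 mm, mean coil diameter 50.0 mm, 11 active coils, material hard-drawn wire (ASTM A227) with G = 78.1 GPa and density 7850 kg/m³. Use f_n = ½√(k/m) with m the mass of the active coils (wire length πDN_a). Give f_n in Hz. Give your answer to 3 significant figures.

81.3 Hz

k = Gd⁴/(8D³N_a) = (78.1×10³)(6.3⁴)/(8·50.0³·11) = 11.185 N/mm = 11185 N/m
Wire length L = πDN_a = π·50.0·11 = 1727.9 mm
m = ρ·(πd²/4)·L = 7850 × 31.172×10⁻⁶ m² × 1.7279 m = 0.42282 kg
f_n = ½√(k/m) = 0.5·√(11185/0.42282) = 0.5·√(26453) = 81.321 Hz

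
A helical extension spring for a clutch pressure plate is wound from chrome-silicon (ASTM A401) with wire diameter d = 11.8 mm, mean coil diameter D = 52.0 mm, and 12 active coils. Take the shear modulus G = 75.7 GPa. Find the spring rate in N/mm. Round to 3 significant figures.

109 N/mm

k = Gd⁴/(8D³N_a) = (75.7×10³ × 11.8⁴) / (8 × 52.0³ × 12)
  = 1.46765e+09 / 1.34984e+07 = 108.73 N/mm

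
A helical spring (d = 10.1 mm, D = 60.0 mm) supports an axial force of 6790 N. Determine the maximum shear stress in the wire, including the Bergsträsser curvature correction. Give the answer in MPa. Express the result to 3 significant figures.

Spring index C = D/d = 60.0/10.1 = 5.9406
K_B = (4C+2)/(4C−3) = 25.762/20.762 = 1.2408
τ₀ = 8FD/(πd³) = 8·6790·60.0/(π·10.1³) = 3.2592e+06/3236.8 = 1006.9 MPa
τ_max = K·τ₀ = 1.2408 × 1006.9 = 1249.4 MPa

1250 MPa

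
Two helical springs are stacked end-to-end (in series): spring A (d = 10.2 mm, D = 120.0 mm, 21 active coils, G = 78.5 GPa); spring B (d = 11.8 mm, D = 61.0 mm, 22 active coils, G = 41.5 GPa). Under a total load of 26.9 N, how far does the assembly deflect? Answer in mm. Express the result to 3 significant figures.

10.5 mm

k_A = Gd⁴/(8D³N_a) = (78.5×10³)(10.2⁴)/(8·120.0³·21) = 2.927 N/mm
k_B = Gd⁴/(8D³N_a) = (41.5×10³)(11.8⁴)/(8·61.0³·22) = 20.141 N/mm
Series: 1/k_eq = 1/2.927 + 1/20.141 = 0.3913; k_eq = 2.5556 N/mm
δ = F/k_eq = 26.9/2.5556 = 10.526 mm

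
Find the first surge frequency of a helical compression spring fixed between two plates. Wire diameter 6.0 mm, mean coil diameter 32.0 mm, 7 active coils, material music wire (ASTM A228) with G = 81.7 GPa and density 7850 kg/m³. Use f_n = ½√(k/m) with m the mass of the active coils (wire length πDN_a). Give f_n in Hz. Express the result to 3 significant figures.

k = Gd⁴/(8D³N_a) = (81.7×10³)(6.0⁴)/(8·32.0³·7) = 57.702 N/mm = 57702 N/m
Wire length L = πDN_a = π·32.0·7 = 703.72 mm
m = ρ·(πd²/4)·L = 7850 × 28.274×10⁻⁶ m² × 0.70372 m = 0.15619 kg
f_n = ½√(k/m) = 0.5·√(57702/0.15619) = 0.5·√(3.6943e+05) = 303.9 Hz

304 Hz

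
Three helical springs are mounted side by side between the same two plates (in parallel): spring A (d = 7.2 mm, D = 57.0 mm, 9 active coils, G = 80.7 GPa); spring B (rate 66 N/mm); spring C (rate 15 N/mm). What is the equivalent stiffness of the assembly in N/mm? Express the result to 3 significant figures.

97.3 N/mm

k_A = Gd⁴/(8D³N_a) = (80.7×10³)(7.2⁴)/(8·57.0³·9) = 16.265 N/mm
Parallel: k_eq = 16.265 + 66 + 15 = 97.265 N/mm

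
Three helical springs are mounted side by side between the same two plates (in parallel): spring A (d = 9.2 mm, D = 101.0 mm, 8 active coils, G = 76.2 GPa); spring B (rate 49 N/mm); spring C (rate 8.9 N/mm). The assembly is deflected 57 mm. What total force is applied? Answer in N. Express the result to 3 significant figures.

k_A = Gd⁴/(8D³N_a) = (76.2×10³)(9.2⁴)/(8·101.0³·8) = 8.2787 N/mm
Parallel: k_eq = 8.2787 + 49 + 8.9 = 66.179 N/mm
F = k_eq·δ = 66.179·57 = 3772.2 N

3770 N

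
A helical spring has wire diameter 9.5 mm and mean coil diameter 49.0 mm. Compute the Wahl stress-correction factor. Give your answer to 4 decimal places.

1.2996

C = D/d = 49.0/9.5 = 5.1579
K_W = (4C−1)/(4C−4) + 0.615/C = 19.632/16.632 + 0.1192 = 1.2996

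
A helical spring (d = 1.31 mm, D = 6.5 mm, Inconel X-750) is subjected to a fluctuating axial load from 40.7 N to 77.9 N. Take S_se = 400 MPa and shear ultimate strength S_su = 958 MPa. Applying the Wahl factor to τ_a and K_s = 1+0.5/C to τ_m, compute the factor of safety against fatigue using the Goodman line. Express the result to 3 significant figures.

1.05

C = D/d = 6.5/1.31 = 4.9618; K_W = (4C−1)/(4C−4)+0.615/C = 1.3133; K_s = 1+0.5/C = 1.1008
F_a = (F_max−F_min)/2 = 18.6 N; F_m = (F_max+F_min)/2 = 59.3 N
τ_a = K_W·8F_aD/(πd³) = 1.3133 × 136.95 = 179.85 MPa
τ_m = K_s·8F_mD/(πd³) = 1.1008 × 436.61 = 480.61 MPa
Goodman: 1/n_f = τ_a/S_se + τ_m/S_su = 179.85/400 + 480.61/958 = 0.44961 + 0.50168 = 0.95129
n_f = 1/0.95129 = 1.051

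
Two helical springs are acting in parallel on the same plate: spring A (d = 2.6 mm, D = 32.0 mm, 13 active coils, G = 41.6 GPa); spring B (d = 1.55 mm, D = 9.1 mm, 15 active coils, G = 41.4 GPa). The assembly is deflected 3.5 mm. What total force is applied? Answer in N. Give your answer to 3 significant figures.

k_A = Gd⁴/(8D³N_a) = (41.6×10³)(2.6⁴)/(8·32.0³·13) = 0.55783 N/mm
k_B = Gd⁴/(8D³N_a) = (41.4×10³)(1.55⁴)/(8·9.1³·15) = 2.6425 N/mm
Parallel: k_eq = 0.55783 + 2.6425 = 3.2004 N/mm
F = k_eq·δ = 3.2004·3.5 = 11.201 N

11.2 N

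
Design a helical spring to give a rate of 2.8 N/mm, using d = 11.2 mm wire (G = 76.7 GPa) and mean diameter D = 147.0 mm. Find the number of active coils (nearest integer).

N_a = Gd⁴/(8D³k) = (76.7×10³ × 11.2⁴)/(8 × 147.0³ × 2.8)
    = 1.20689e+09 / 7.11541e+07 = 16.96 → 17 coils

17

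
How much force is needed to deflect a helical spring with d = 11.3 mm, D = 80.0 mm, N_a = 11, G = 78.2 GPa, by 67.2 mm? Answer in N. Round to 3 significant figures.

1900 N

k = Gd⁴/(8D³N_a) = (78.2×10³)(11.3⁴)/(8·80.0³·11) = 28.299 N/mm
F = k·δ = 28.299 × 67.2 = 1901.7 N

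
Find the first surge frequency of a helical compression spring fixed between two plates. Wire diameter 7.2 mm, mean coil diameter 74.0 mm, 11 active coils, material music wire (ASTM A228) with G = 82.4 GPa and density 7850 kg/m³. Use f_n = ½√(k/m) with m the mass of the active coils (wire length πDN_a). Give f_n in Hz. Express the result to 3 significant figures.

k = Gd⁴/(8D³N_a) = (82.4×10³)(7.2⁴)/(8·74.0³·11) = 6.2098 N/mm = 6209.8 N/m
Wire length L = πDN_a = π·74.0·11 = 2557.3 mm
m = ρ·(πd²/4)·L = 7850 × 40.715×10⁻⁶ m² × 2.5573 m = 0.81733 kg
f_n = ½√(k/m) = 0.5·√(6209.8/0.81733) = 0.5·√(7597.7) = 43.582 Hz

43.6 Hz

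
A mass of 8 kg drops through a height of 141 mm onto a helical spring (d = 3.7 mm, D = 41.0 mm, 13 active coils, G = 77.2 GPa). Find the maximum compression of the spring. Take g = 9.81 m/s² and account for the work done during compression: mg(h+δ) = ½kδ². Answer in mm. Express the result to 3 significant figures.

151 mm

k = Gd⁴/(8D³N_a) = (77.2×10³)(3.7⁴)/(8·41.0³·13) = 2.0185 N/mm
W = mg = 8 × 9.81 = 78.48 N
½kδ² − Wδ − Wh = 0 → δ = (W + √(W² + 2kWh))/k
δ = (78.48 + √(6159.1 + 44673.2))/2.0185 = (78.48 + 225.46)/2.0185 = 150.57 mm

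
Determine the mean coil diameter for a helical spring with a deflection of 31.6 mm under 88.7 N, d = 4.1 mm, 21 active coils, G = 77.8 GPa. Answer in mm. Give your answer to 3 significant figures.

Required rate k = F/δ = 88.7/31.6 = 2.807 N/mm
D = (Gd⁴/(8N_a·k))^(1/3) = (77.8×10³·4.1⁴/(8·21·2.807))^(1/3)
  = (46619.7)^(1/3) = 35.9907 mm

36.0 mm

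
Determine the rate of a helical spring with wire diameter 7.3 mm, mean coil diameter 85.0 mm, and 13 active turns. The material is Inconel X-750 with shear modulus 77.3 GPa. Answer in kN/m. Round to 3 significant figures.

3.44 kN/m

k = Gd⁴/(8D³N_a) = (77.3×10³ × 7.3⁴) / (8 × 85.0³ × 13)
  = 2.19518e+08 / 6.3869e+07 = 3.437 N/mm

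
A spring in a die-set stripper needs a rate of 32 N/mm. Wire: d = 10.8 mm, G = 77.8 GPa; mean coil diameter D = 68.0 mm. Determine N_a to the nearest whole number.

13

N_a = Gd⁴/(8D³k) = (77.8×10³ × 10.8⁴)/(8 × 68.0³ × 32)
    = 1.05846e+09 / 8.04946e+07 = 13.15 → 13 coils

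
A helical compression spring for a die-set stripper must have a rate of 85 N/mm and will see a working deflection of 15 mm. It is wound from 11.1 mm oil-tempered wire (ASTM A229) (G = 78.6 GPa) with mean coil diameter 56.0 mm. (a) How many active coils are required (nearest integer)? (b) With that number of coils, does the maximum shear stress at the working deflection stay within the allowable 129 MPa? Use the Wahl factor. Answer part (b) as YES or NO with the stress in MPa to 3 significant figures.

(a) 10 coils; (b) NO, τ_max = 174 MPa

N_a = Gd⁴/(8D³k) = (78.6×10³)(11.1⁴)/(8·56.0³·85) = 9.992 → N_a = 10
Actual rate k = Gd⁴/(8D³·10) = 84.93 N/mm
Working load F = kδ = 84.93·15 = 1273.9 N
C = 56.0/11.1 = 5.0450; K_W = (4C−1)/(4C−4)+0.615/C = 1.3073
τ_max = K_W·8FD/(πd³) = 1.3073·132.83 = 173.66 MPa
τ_max > 129 MPa → exceeds allowable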